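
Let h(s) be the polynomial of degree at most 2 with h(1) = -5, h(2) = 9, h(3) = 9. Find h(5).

-33

Evaluate each Lagrange basis at s = 5:
L_0(5) = (3)·(2)/[(-1)·(-2)] = 3
L_1(5) = (4)·(2)/[(1)·(-1)] = -8
L_2(5) = (4)·(3)/[(2)·(1)] = 6
Sum: (-5)·(3) + 9·(-8) + 9·(6) = -33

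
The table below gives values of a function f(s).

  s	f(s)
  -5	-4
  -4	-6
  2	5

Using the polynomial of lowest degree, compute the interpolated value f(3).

32/3

Using Newton's divided-difference form:
f[-5,-4] = (-6 - (-4)) / (-4 - (-5)) = -2
f[-4,2] = (5 - (-6)) / (2 - (-4)) = 11/6
f[-5,-4,2] = (11/6 - (-2)) / (2 - (-5)) = 23/42
f(3) = -4 + (-2)·(8) + (23/42)·(8)·(7) = 32/3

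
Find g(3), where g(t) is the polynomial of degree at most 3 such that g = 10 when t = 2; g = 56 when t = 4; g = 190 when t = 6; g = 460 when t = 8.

Using Newton's divided-difference form:
g[2,4] = (56 - 10) / (4 - 2) = 23
g[4,6] = (190 - 56) / (6 - 4) = 67
g[6,8] = (460 - 190) / (8 - 6) = 135
g[2,4,6] = (67 - 23) / (6 - 2) = 11
g[4,6,8] = (135 - 67) / (8 - 4) = 17
g[2,4,6,8] = (17 - 11) / (8 - 2) = 1
g(3) = 10 + 23·(1) + 11·(1)·(-1) + 1·(1)·(-1)·(-3) = 25

25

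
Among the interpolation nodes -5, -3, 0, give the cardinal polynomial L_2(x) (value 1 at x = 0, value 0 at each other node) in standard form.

L_2(x) = (x + 5)(x + 3) / [(5)·(3)]
       = (x^2 + 8x + 15) / (15)

L_2(x) = (1/15)x^2 + (8/15)x + 1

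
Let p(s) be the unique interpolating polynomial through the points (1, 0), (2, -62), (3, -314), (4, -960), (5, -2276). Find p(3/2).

-275/16

Using Newton's divided-difference form:
p[1,2] = (-62 - 0) / (2 - 1) = -62
p[2,3] = (-314 - (-62)) / (3 - 2) = -252
p[3,4] = (-960 - (-314)) / (4 - 3) = -646
p[4,5] = (-2276 - (-960)) / (5 - 4) = -1316
p[1,2,3] = (-252 - (-62)) / (3 - 1) = -95
p[2,3,4] = (-646 - (-252)) / (4 - 2) = -197
p[3,4,5] = (-1316 - (-646)) / (5 - 3) = -335
p[1,2,3,4] = (-197 - (-95)) / (4 - 1) = -34
p[2,3,4,5] = (-335 - (-197)) / (5 - 2) = -46
p[1,2,3,4,5] = (-46 - (-34)) / (5 - 1) = -3
p(3/2) = 0 + (-62)·(1/2) + (-95)·(1/2)·(-1/2) + (-34)·(1/2)·(-1/2)·(-3/2) + (-3)·(1/2)·(-1/2)·(-3/2)·(-5/2) = -275/16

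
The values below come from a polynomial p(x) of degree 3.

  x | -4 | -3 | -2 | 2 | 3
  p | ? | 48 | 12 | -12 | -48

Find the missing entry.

The 4 known values determine p uniquely (degree ≤ 3).
Evaluate each Lagrange basis at x = -4:
L_0(-4) = (-2)·(-6)·(-7)/[(-1)·(-5)·(-6)] = 14/5
L_1(-4) = (-1)·(-6)·(-7)/[(1)·(-4)·(-5)] = -21/10
L_2(-4) = (-1)·(-2)·(-7)/[(5)·(4)·(-1)] = 7/10
L_3(-4) = (-1)·(-2)·(-6)/[(6)·(5)·(1)] = -2/5
Sum: 48·(14/5) + 12·(-21/10) + (-12)·(7/10) + (-48)·(-2/5) = 120

120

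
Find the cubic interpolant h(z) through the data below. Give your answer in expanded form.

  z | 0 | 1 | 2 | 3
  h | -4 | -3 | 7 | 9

Build the Lagrange basis polynomials:
L_0(z) = (z - 1)(z - 2)(z - 3) / [-6] = -(1/6)z^3 + z^2 - (11/6)z + 1
L_1(z) = z(z - 2)(z - 3) / [2] = (1/2)z^3 - (5/2)z^2 + 3z
L_2(z) = z(z - 1)(z - 3) / [-2] = -(1/2)z^3 + 2z^2 - (3/2)z
L_3(z) = z(z - 1)(z - 2) / [6] = (1/6)z^3 - (1/2)z^2 + (1/3)z
h(z) = (-4)·L_0 + (-3)·L_1 + 7·L_2 + 9·L_3
  (-4)·L_0(z) = (2/3)z^3 - 4z^2 + (22/3)z - 4
  (-3)·L_1(z) = -(3/2)z^3 + (15/2)z^2 - 9z
  7·L_2(z) = -(7/2)z^3 + 14z^2 - (21/2)z
  9·L_3(z) = (3/2)z^3 - (9/2)z^2 + 3z
Adding term by term: -(17/6)z^3 + 13z^2 - (55/6)z - 4

h(z) = -(17/6)z^3 + 13z^2 - (55/6)z - 4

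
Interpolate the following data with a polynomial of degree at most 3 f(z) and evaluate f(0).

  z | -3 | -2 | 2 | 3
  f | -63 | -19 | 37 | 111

L_0(0) = (2)·(-2)·(-3)/[(-1)·(-5)·(-6)] = -2/5
L_1(0) = (3)·(-2)·(-3)/[(1)·(-4)·(-5)] = 9/10
L_2(0) = (3)·(2)·(-3)/[(5)·(4)·(-1)] = 9/10
L_3(0) = (3)·(2)·(-2)/[(6)·(5)·(1)] = -2/5
Sum: (-63)·(-2/5) + (-19)·(9/10) + 37·(9/10) + 111·(-2/5) = -3

-3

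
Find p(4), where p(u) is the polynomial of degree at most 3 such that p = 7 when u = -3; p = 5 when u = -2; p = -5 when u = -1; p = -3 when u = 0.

Evaluate each Lagrange basis at u = 4:
L_0(4) = (6)·(5)·(4)/[(-1)·(-2)·(-3)] = -20
L_1(4) = (7)·(5)·(4)/[(1)·(-1)·(-2)] = 70
L_2(4) = (7)·(6)·(4)/[(2)·(1)·(-1)] = -84
L_3(4) = (7)·(6)·(5)/[(3)·(2)·(1)] = 35
Sum: 7·(-20) + 5·(70) + (-5)·(-84) + (-3)·(35) = 525

525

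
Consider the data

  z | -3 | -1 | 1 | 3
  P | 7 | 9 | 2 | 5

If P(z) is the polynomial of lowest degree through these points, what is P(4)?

259/16

Evaluate each Lagrange basis at z = 4:
L_0(4) = (5)·(3)·(1)/[(-2)·(-4)·(-6)] = -5/16
L_1(4) = (7)·(3)·(1)/[(2)·(-2)·(-4)] = 21/16
L_2(4) = (7)·(5)·(1)/[(4)·(2)·(-2)] = -35/16
L_3(4) = (7)·(5)·(3)/[(6)·(4)·(2)] = 35/16
Sum: 7·(-5/16) + 9·(21/16) + 2·(-35/16) + 5·(35/16) = 259/16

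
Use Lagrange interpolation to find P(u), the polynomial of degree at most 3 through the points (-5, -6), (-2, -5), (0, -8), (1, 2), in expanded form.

P(u) = (7/10)u^3 + (68/15)u^2 + (143/30)u - 8

Build the Lagrange basis polynomials:
L_0(u) = (u + 2)u(u - 1) / [-90] = -(1/90)u^3 - (1/90)u^2 + (1/45)u
L_1(u) = (u + 5)u(u - 1) / [18] = (1/18)u^3 + (2/9)u^2 - (5/18)u
L_2(u) = (u + 5)(u + 2)(u - 1) / [-10] = -(1/10)u^3 - (3/5)u^2 - (3/10)u + 1
L_3(u) = (u + 5)(u + 2)u / [18] = (1/18)u^3 + (7/18)u^2 + (5/9)u
P(u) = (-6)·L_0 + (-5)·L_1 + (-8)·L_2 + 2·L_3
  (-6)·L_0(u) = (1/15)u^3 + (1/15)u^2 - (2/15)u
  (-5)·L_1(u) = -(5/18)u^3 - (10/9)u^2 + (25/18)u
  (-8)·L_2(u) = (4/5)u^3 + (24/5)u^2 + (12/5)u - 8
  2·L_3(u) = (1/9)u^3 + (7/9)u^2 + (10/9)u
Adding term by term: (7/10)u^3 + (68/15)u^2 + (143/30)u - 8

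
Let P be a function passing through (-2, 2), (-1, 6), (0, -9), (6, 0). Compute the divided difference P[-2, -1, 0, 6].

83/56

P[-2,-1] = (6 - 2) / (-1 - (-2)) = 4
P[-1,0] = (-9 - 6) / (0 - (-1)) = -15
P[0,6] = (0 - (-9)) / (6 - 0) = 3/2
P[-2,-1,0] = (-15 - 4) / (0 - (-2)) = -19/2
P[-1,0,6] = (3/2 - (-15)) / (6 - (-1)) = 33/14
P[-2,-1,0,6] = (33/14 - (-19/2)) / (6 - (-2)) = 83/56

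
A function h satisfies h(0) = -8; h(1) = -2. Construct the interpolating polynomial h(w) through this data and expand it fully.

h(w) = 6w - 8

Build the Lagrange basis polynomials:
L_0(w) = (w - 1) / [-1] = -w + 1
L_1(w) = w / [1] = w
h(w) = (-8)·L_0 + (-2)·L_1
  (-8)·L_0(w) = 8w - 8
  (-2)·L_1(w) = -2w
Adding term by term: 6w - 8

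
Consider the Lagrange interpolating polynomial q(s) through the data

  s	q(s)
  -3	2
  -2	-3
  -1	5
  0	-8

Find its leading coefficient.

-17/3

L_0(s) = (s + 2)(s + 1)s / [-6] = -(1/6)s^3 - (1/2)s^2 - (1/3)s
L_1(s) = (s + 3)(s + 1)s / [2] = (1/2)s^3 + 2s^2 + (3/2)s
L_2(s) = (s + 3)(s + 2)s / [-2] = -(1/2)s^3 - (5/2)s^2 - 3s
L_3(s) = (s + 3)(s + 2)(s + 1) / [6] = (1/6)s^3 + s^2 + (11/6)s + 1
q(s) = 2·L_0 + (-3)·L_1 + 5·L_2 + (-8)·L_3
Only the coefficient of s^3 is needed; take it from each L_i and combine:
2·(-1/6) + (-3)·(1/2) + 5·(-1/2) + (-8)·(1/6) = -17/3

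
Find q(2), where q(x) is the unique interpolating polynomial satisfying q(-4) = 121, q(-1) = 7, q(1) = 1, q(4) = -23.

Evaluate each Lagrange basis at x = 2:
L_0(2) = (3)·(1)·(-2)/[(-3)·(-5)·(-8)] = 1/20
L_1(2) = (6)·(1)·(-2)/[(3)·(-2)·(-5)] = -2/5
L_2(2) = (6)·(3)·(-2)/[(5)·(2)·(-3)] = 6/5
L_3(2) = (6)·(3)·(1)/[(8)·(5)·(3)] = 3/20
Sum: 121·(1/20) + 7·(-2/5) + 1·(6/5) + (-23)·(3/20) = 1

1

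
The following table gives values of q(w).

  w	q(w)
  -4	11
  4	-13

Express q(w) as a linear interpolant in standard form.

q(w) = -3w - 1

L_0(w) = (w - 4) / [-8] = -(1/8)w + 1/2
L_1(w) = (w + 4) / [8] = (1/8)w + 1/2
q(w) = 11·L_0 + (-13)·L_1
  11·L_0(w) = -(11/8)w + 11/2
  (-13)·L_1(w) = -(13/8)w - 13/2
Adding term by term: -3w - 1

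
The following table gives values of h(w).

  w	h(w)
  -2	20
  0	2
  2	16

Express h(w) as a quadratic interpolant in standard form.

h(w) = 4w^2 - w + 2

Newton's divided differences:
h[-2,0] = (2 - 20) / (0 - (-2)) = -9
h[0,2] = (16 - 2) / (2 - 0) = 7
h[-2,0,2] = (7 - (-9)) / (2 - (-2)) = 4
h(w) = 20 + (-9)·(w + 2) + 4·(w + 2)w
Expanding: h(w) = 4w^2 - w + 2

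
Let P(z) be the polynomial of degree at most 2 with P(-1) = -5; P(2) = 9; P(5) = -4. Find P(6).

-43/3

L_0(6) = (4)·(1)/[(-3)·(-6)] = 2/9
L_1(6) = (7)·(1)/[(3)·(-3)] = -7/9
L_2(6) = (7)·(4)/[(6)·(3)] = 14/9
Sum: (-5)·(2/9) + 9·(-7/9) + (-4)·(14/9) = -43/3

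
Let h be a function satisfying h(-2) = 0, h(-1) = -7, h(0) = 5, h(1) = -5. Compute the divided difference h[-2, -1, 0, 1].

h[-2,-1] = (-7 - 0) / (-1 - (-2)) = -7
h[-1,0] = (5 - (-7)) / (0 - (-1)) = 12
h[0,1] = (-5 - 5) / (1 - 0) = -10
h[-2,-1,0] = (12 - (-7)) / (0 - (-2)) = 19/2
h[-1,0,1] = (-10 - 12) / (1 - (-1)) = -11
h[-2,-1,0,1] = (-11 - 19/2) / (1 - (-2)) = -41/6

-41/6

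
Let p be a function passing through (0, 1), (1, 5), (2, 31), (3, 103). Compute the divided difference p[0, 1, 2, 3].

p[0,1] = (5 - 1) / (1 - 0) = 4
p[1,2] = (31 - 5) / (2 - 1) = 26
p[2,3] = (103 - 31) / (3 - 2) = 72
p[0,1,2] = (26 - 4) / (2 - 0) = 11
p[1,2,3] = (72 - 26) / (3 - 1) = 23
p[0,1,2,3] = (23 - 11) / (3 - 0) = 4

4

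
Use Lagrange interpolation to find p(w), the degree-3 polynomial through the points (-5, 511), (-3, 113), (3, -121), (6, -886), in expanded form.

p(w) = -4w^3 - 3w - 4

Build the Lagrange basis polynomials:
L_0(w) = (w + 3)(w - 3)(w - 6) / [-176] = -(1/176)w^3 + (3/88)w^2 + (9/176)w - 27/88
L_1(w) = (w + 5)(w - 3)(w - 6) / [108] = (1/108)w^3 - (1/27)w^2 - (1/4)w + 5/6
L_2(w) = (w + 5)(w + 3)(w - 6) / [-144] = -(1/144)w^3 - (1/72)w^2 + (11/48)w + 5/8
L_3(w) = (w + 5)(w + 3)(w - 3) / [297] = (1/297)w^3 + (5/297)w^2 - (1/33)w - 5/33
p(w) = 511·L_0 + 113·L_1 + (-121)·L_2 + (-886)·L_3
  511·L_0(w) = -(511/176)w^3 + (1533/88)w^2 + (4599/176)w - 13797/88
  113·L_1(w) = (113/108)w^3 - (113/27)w^2 - (113/4)w + 565/6
  (-121)·L_2(w) = (121/144)w^3 + (121/72)w^2 - (1331/48)w - 605/8
  (-886)·L_3(w) = -(886/297)w^3 - (4430/297)w^2 + (886/33)w + 4430/33
Adding term by term: -4w^3 - 3w - 4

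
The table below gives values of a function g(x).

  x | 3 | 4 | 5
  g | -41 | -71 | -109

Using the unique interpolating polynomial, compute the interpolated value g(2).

L_0(2) = (-2)·(-3)/[(-1)·(-2)] = 3
L_1(2) = (-1)·(-3)/[(1)·(-1)] = -3
L_2(2) = (-1)·(-2)/[(2)·(1)] = 1
Sum: (-41)·(3) + (-71)·(-3) + (-109)·(1) = -19

-19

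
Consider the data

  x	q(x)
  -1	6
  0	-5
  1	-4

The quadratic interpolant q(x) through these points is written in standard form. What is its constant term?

-5

L_0(x) = x(x - 1) / [2] = (1/2)x^2 - (1/2)x
L_1(x) = (x + 1)(x - 1) / [-1] = -x^2 + 1
L_2(x) = (x + 1)x / [2] = (1/2)x^2 + (1/2)x
q(x) = 6·L_0 + (-5)·L_1 + (-4)·L_2
Only the constant term is needed; take it from each L_i and combine:
6·(0) + (-5)·(1) + (-4)·(0) = -5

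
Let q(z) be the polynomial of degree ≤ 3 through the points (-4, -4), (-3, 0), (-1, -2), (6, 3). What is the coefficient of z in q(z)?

Build the Lagrange basis polynomials:
L_0(z) = (z + 3)(z + 1)(z - 6) / [-30] = -(1/30)z^3 + (1/15)z^2 + (7/10)z + 3/5
L_1(z) = (z + 4)(z + 1)(z - 6) / [18] = (1/18)z^3 - (1/18)z^2 - (13/9)z - 4/3
L_2(z) = (z + 4)(z + 3)(z - 6) / [-42] = -(1/42)z^3 - (1/42)z^2 + (5/7)z + 12/7
L_3(z) = (z + 4)(z + 3)(z + 1) / [630] = (1/630)z^3 + (4/315)z^2 + (19/630)z + 2/105
q(z) = (-4)·L_0 + 0·L_1 + (-2)·L_2 + 3·L_3
Only the coefficient of z is needed; take it from each L_i and combine:
(-4)·(7/10) + 0·(-13/9) + (-2)·(5/7) + 3·(19/630) = -869/210

-869/210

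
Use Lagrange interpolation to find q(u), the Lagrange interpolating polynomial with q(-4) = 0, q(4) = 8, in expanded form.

Build the Lagrange basis polynomials:
L_0(u) = (u - 4) / [-8] = -(1/8)u + 1/2
L_1(u) = (u + 4) / [8] = (1/8)u + 1/2
q(u) = 0·L_0 + 8·L_1
  0·L_0(u) = 0
  8·L_1(u) = u + 4
Adding term by term: u + 4

q(u) = u + 4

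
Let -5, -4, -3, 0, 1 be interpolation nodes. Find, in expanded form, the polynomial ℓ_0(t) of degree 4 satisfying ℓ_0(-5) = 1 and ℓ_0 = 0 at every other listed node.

ℓ_0(t) = (1/60)t^4 + (1/10)t^3 + (1/12)t^2 - (1/5)t

ℓ_0(t) = (t + 4)(t + 3)t(t - 1) / [(-1)·(-2)·(-5)·(-6)]
       = (t^4 + 6t^3 + 5t^2 - 12t) / (60)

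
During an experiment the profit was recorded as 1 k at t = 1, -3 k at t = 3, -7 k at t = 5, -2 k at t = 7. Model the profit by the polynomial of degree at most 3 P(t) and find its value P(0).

3/16

Using Newton's divided-difference form:
P[1,3] = (-3 - 1) / (3 - 1) = -2
P[3,5] = (-7 - (-3)) / (5 - 3) = -2
P[5,7] = (-2 - (-7)) / (7 - 5) = 5/2
P[1,3,5] = (-2 - (-2)) / (5 - 1) = 0
P[3,5,7] = (5/2 - (-2)) / (7 - 3) = 9/8
P[1,3,5,7] = (9/8 - 0) / (7 - 1) = 3/16
P(0) = 1 + (-2)·(-1) + 0·(-1)·(-3) + (3/16)·(-1)·(-3)·(-5) = 3/16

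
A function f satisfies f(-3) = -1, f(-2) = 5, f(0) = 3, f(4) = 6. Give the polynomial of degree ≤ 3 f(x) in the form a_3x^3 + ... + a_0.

Build the Lagrange basis polynomials:
L_0(x) = (x + 2)x(x - 4) / [-21] = -(1/21)x^3 + (2/21)x^2 + (8/21)x
L_1(x) = (x + 3)x(x - 4) / [12] = (1/12)x^3 - (1/12)x^2 - x
L_2(x) = (x + 3)(x + 2)(x - 4) / [-24] = -(1/24)x^3 - (1/24)x^2 + (7/12)x + 1
L_3(x) = (x + 3)(x + 2)x / [168] = (1/168)x^3 + (5/168)x^2 + (1/28)x
f(x) = (-1)·L_0 + 5·L_1 + 3·L_2 + 6·L_3
  (-1)·L_0(x) = (1/21)x^3 - (2/21)x^2 - (8/21)x
  5·L_1(x) = (5/12)x^3 - (5/12)x^2 - 5x
  3·L_2(x) = -(1/8)x^3 - (1/8)x^2 + (7/4)x + 3
  6·L_3(x) = (1/28)x^3 + (5/28)x^2 + (3/14)x
Adding term by term: (3/8)x^3 - (11/24)x^2 - (41/12)x + 3

f(x) = (3/8)x^3 - (11/24)x^2 - (41/12)x + 3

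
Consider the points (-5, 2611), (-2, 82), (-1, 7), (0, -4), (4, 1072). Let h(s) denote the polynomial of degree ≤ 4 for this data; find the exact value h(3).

347

Evaluate each Lagrange basis at s = 3:
L_0(3) = (5)·(4)·(3)·(-1)/[(-3)·(-4)·(-5)·(-9)] = -1/9
L_1(3) = (8)·(4)·(3)·(-1)/[(3)·(-1)·(-2)·(-6)] = 8/3
L_2(3) = (8)·(5)·(3)·(-1)/[(4)·(1)·(-1)·(-5)] = -6
L_3(3) = (8)·(5)·(4)·(-1)/[(5)·(2)·(1)·(-4)] = 4
L_4(3) = (8)·(5)·(4)·(3)/[(9)·(6)·(5)·(4)] = 4/9
Sum: 2611·(-1/9) + 82·(8/3) + 7·(-6) + (-4)·(4) + 1072·(4/9) = 347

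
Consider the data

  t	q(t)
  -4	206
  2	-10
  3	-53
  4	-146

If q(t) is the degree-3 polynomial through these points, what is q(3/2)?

-13/8

L_0(3/2) = (-1/2)·(-3/2)·(-5/2)/[(-6)·(-7)·(-8)] = 5/896
L_1(3/2) = (11/2)·(-3/2)·(-5/2)/[(6)·(-1)·(-2)] = 55/32
L_2(3/2) = (11/2)·(-1/2)·(-5/2)/[(7)·(1)·(-1)] = -55/56
L_3(3/2) = (11/2)·(-1/2)·(-3/2)/[(8)·(2)·(1)] = 33/128
Sum: 206·(5/896) + (-10)·(55/32) + (-53)·(-55/56) + (-146)·(33/128) = -13/8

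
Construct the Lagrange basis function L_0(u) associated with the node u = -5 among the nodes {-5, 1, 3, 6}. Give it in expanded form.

L_0(u) = (u - 1)(u - 3)(u - 6) / [(-6)·(-8)·(-11)]
       = (u^3 - 10u^2 + 27u - 18) / (-528)

L_0(u) = -(1/528)u^3 + (5/264)u^2 - (9/176)u + 3/88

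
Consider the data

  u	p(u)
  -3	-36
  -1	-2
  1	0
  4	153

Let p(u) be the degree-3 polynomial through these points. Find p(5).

Evaluate each Lagrange basis at u = 5:
L_0(5) = (6)·(4)·(1)/[(-2)·(-4)·(-7)] = -3/7
L_1(5) = (8)·(4)·(1)/[(2)·(-2)·(-5)] = 8/5
L_2(5) = (8)·(6)·(1)/[(4)·(2)·(-3)] = -2
L_3(5) = (8)·(6)·(4)/[(7)·(5)·(3)] = 64/35
Sum: (-36)·(-3/7) + (-2)·(8/5) + 0 + 153·(64/35) = 292

292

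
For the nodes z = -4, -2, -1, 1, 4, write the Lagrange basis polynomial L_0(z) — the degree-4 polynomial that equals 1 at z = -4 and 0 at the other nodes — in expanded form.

L_0(z) = (1/240)z^4 - (1/120)z^3 - (3/80)z^2 + (1/120)z + 1/30

L_0(z) = (z + 2)(z + 1)(z - 1)(z - 4) / [(-2)·(-3)·(-5)·(-8)]
       = (z^4 - 2z^3 - 9z^2 + 2z + 8) / (240)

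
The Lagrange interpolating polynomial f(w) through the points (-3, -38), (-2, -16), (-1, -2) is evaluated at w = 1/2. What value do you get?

4

L_0(1/2) = (5/2)·(3/2)/[(-1)·(-2)] = 15/8
L_1(1/2) = (7/2)·(3/2)/[(1)·(-1)] = -21/4
L_2(1/2) = (7/2)·(5/2)/[(2)·(1)] = 35/8
Sum: (-38)·(15/8) + (-16)·(-21/4) + (-2)·(35/8) = 4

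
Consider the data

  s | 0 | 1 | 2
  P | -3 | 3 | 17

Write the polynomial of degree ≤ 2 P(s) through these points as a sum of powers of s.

Newton's divided differences:
P[0,1] = (3 - (-3)) / (1 - 0) = 6
P[1,2] = (17 - 3) / (2 - 1) = 14
P[0,1,2] = (14 - 6) / (2 - 0) = 4
P(s) = -3 + 6·s + 4·s(s - 1)
Expanding: P(s) = 4s^2 + 2s - 3

P(s) = 4s^2 + 2s - 3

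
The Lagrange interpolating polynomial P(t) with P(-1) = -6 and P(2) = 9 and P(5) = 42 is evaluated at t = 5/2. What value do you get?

L_0(5/2) = (1/2)·(-5/2)/[(-3)·(-6)] = -5/72
L_1(5/2) = (7/2)·(-5/2)/[(3)·(-3)] = 35/36
L_2(5/2) = (7/2)·(1/2)/[(6)·(3)] = 7/72
Sum: (-6)·(-5/72) + 9·(35/36) + 42·(7/72) = 53/4

53/4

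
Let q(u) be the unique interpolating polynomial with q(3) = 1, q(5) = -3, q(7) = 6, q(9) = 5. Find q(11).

-29

Using Newton's divided-difference form:
q[3,5] = (-3 - 1) / (5 - 3) = -2
q[5,7] = (6 - (-3)) / (7 - 5) = 9/2
q[7,9] = (5 - 6) / (9 - 7) = -1/2
q[3,5,7] = (9/2 - (-2)) / (7 - 3) = 13/8
q[5,7,9] = (-1/2 - 9/2) / (9 - 5) = -5/4
q[3,5,7,9] = (-5/4 - 13/8) / (9 - 3) = -23/48
q(11) = 1 + (-2)·(8) + (13/8)·(8)·(6) + (-23/48)·(8)·(6)·(4) = -29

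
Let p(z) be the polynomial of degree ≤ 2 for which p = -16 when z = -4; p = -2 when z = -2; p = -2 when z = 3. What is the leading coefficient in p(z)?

-1

The leading coefficient equals the top divided difference p[-4,-2,3].
p[-4,-2] = (-2 - (-16)) / (-2 - (-4)) = 7
p[-2,3] = (-2 - (-2)) / (3 - (-2)) = 0
p[-4,-2,3] = (0 - 7) / (3 - (-4)) = -1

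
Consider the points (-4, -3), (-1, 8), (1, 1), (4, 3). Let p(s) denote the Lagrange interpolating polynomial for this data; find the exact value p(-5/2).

Evaluate each Lagrange basis at s = -5/2:
L_0(-5/2) = (-3/2)·(-7/2)·(-13/2)/[(-3)·(-5)·(-8)] = 91/320
L_1(-5/2) = (3/2)·(-7/2)·(-13/2)/[(3)·(-2)·(-5)] = 91/80
L_2(-5/2) = (3/2)·(-3/2)·(-13/2)/[(5)·(2)·(-3)] = -39/80
L_3(-5/2) = (3/2)·(-3/2)·(-7/2)/[(8)·(5)·(3)] = 21/320
Sum: (-3)·(91/320) + 8·(91/80) + 1·(-39/80) + 3·(21/320) = 1273/160

1273/160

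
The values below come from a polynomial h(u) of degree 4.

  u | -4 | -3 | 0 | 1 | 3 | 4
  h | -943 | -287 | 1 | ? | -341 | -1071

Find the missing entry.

-3

The 5 known values determine h uniquely (degree ≤ 4).
Evaluate each Lagrange basis at u = 1:
L_0(1) = (4)·(1)·(-2)·(-3)/[(-1)·(-4)·(-7)·(-8)] = 3/28
L_1(1) = (5)·(1)·(-2)·(-3)/[(1)·(-3)·(-6)·(-7)] = -5/21
L_2(1) = (5)·(4)·(-2)·(-3)/[(4)·(3)·(-3)·(-4)] = 5/6
L_3(1) = (5)·(4)·(1)·(-3)/[(7)·(6)·(3)·(-1)] = 10/21
L_4(1) = (5)·(4)·(1)·(-2)/[(8)·(7)·(4)·(1)] = -5/28
Sum: (-943)·(3/28) + (-287)·(-5/21) + 1·(5/6) + (-341)·(10/21) + (-1071)·(-5/28) = -3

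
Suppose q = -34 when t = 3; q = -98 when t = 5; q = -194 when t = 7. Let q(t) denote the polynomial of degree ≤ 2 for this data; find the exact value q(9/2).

L_0(9/2) = (-1/2)·(-5/2)/[(-2)·(-4)] = 5/32
L_1(9/2) = (3/2)·(-5/2)/[(2)·(-2)] = 15/16
L_2(9/2) = (3/2)·(-1/2)/[(4)·(2)] = -3/32
Sum: (-34)·(5/32) + (-98)·(15/16) + (-194)·(-3/32) = -79

-79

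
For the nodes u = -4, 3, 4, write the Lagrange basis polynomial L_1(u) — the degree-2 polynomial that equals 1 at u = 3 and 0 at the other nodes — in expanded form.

L_1(u) = (u + 4)(u - 4) / [(7)·(-1)]
       = (u^2 - 16) / (-7)

L_1(u) = -(1/7)u^2 + 16/7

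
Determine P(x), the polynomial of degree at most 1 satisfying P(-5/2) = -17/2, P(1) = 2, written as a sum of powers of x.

Build the Lagrange basis polynomials:
L_0(x) = (x - 1) / [-7/2] = -(2/7)x + 2/7
L_1(x) = (x + 5/2) / [7/2] = (2/7)x + 5/7
P(x) = (-17/2)·L_0 + 2·L_1
  (-17/2)·L_0(x) = (17/7)x - 17/7
  2·L_1(x) = (4/7)x + 10/7
Adding term by term: 3x - 1

P(x) = 3x - 1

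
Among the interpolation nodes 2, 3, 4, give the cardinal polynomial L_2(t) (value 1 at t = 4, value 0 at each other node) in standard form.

L_2(t) = (t - 2)(t - 3) / [(2)·(1)]
       = (t^2 - 5t + 6) / (2)

L_2(t) = (1/2)t^2 - (5/2)t + 3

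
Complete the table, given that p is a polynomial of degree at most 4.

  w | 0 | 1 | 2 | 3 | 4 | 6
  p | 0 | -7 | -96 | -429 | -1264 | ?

The 5 known values determine p uniquely (degree ≤ 4).
Evaluate each Lagrange basis at w = 6:
L_0(6) = (5)·(4)·(3)·(2)/[(-1)·(-2)·(-3)·(-4)] = 5
L_1(6) = (6)·(4)·(3)·(2)/[(1)·(-1)·(-2)·(-3)] = -24
L_2(6) = (6)·(5)·(3)·(2)/[(2)·(1)·(-1)·(-2)] = 45
L_3(6) = (6)·(5)·(4)·(2)/[(3)·(2)·(1)·(-1)] = -40
L_4(6) = (6)·(5)·(4)·(3)/[(4)·(3)·(2)·(1)] = 15
Sum: 0 + (-7)·(-24) + (-96)·(45) + (-429)·(-40) + (-1264)·(15) = -5952

-5952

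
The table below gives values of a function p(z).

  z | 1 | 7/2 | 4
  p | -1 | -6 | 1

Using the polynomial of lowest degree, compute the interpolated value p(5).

23

Using Newton's divided-difference form:
p[1,7/2] = (-6 - (-1)) / (7/2 - 1) = -2
p[7/2,4] = (1 - (-6)) / (4 - 7/2) = 14
p[1,7/2,4] = (14 - (-2)) / (4 - 1) = 16/3
p(5) = -1 + (-2)·(4) + (16/3)·(4)·(3/2) = 23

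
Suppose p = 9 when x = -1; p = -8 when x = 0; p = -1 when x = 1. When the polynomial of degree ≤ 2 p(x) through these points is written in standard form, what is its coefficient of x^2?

12

Build the Lagrange basis polynomials:
L_0(x) = x(x - 1) / [2] = (1/2)x^2 - (1/2)x
L_1(x) = (x + 1)(x - 1) / [-1] = -x^2 + 1
L_2(x) = (x + 1)x / [2] = (1/2)x^2 + (1/2)x
p(x) = 9·L_0 + (-8)·L_1 + (-1)·L_2
Only the coefficient of x^2 is needed; take it from each L_i and combine:
9·(1/2) + (-8)·(-1) + (-1)·(1/2) = 12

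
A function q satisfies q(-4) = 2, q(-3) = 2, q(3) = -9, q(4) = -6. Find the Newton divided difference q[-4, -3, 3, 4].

q[-4,-3] = (2 - 2) / (-3 - (-4)) = 0
q[-3,3] = (-9 - 2) / (3 - (-3)) = -11/6
q[3,4] = (-6 - (-9)) / (4 - 3) = 3
q[-4,-3,3] = (-11/6 - 0) / (3 - (-4)) = -11/42
q[-3,3,4] = (3 - (-11/6)) / (4 - (-3)) = 29/42
q[-4,-3,3,4] = (29/42 - (-11/42)) / (4 - (-4)) = 5/42

5/42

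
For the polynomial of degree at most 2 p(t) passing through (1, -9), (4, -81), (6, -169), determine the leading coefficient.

-4

The leading coefficient equals the top divided difference p[1,4,6].
p[1,4] = (-81 - (-9)) / (4 - 1) = -24
p[4,6] = (-169 - (-81)) / (6 - 4) = -44
p[1,4,6] = (-44 - (-24)) / (6 - 1) = -4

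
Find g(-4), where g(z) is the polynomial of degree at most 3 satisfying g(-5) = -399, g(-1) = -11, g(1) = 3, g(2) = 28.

-212

Evaluate each Lagrange basis at z = -4:
L_0(-4) = (-3)·(-5)·(-6)/[(-4)·(-6)·(-7)] = 15/28
L_1(-4) = (1)·(-5)·(-6)/[(4)·(-2)·(-3)] = 5/4
L_2(-4) = (1)·(-3)·(-6)/[(6)·(2)·(-1)] = -3/2
L_3(-4) = (1)·(-3)·(-5)/[(7)·(3)·(1)] = 5/7
Sum: (-399)·(15/28) + (-11)·(5/4) + 3·(-3/2) + 28·(5/7) = -212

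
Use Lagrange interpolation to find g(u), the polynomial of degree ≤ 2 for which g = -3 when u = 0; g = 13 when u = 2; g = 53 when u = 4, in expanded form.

g(u) = 3u^2 + 2u - 3

Build the Lagrange basis polynomials:
L_0(u) = (u - 2)(u - 4) / [8] = (1/8)u^2 - (3/4)u + 1
L_1(u) = u(u - 4) / [-4] = -(1/4)u^2 + u
L_2(u) = u(u - 2) / [8] = (1/8)u^2 - (1/4)u
g(u) = (-3)·L_0 + 13·L_1 + 53·L_2
  (-3)·L_0(u) = -(3/8)u^2 + (9/4)u - 3
  13·L_1(u) = -(13/4)u^2 + 13u
  53·L_2(u) = (53/8)u^2 - (53/4)u
Adding term by term: 3u^2 + 2u - 3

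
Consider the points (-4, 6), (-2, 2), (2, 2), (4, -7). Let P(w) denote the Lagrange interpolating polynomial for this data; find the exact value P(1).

L_0(1) = (3)·(-1)·(-3)/[(-2)·(-6)·(-8)] = -3/32
L_1(1) = (5)·(-1)·(-3)/[(2)·(-4)·(-6)] = 5/16
L_2(1) = (5)·(3)·(-3)/[(6)·(4)·(-2)] = 15/16
L_3(1) = (5)·(3)·(-1)/[(8)·(6)·(2)] = -5/32
Sum: 6·(-3/32) + 2·(5/16) + 2·(15/16) + (-7)·(-5/32) = 97/32

97/32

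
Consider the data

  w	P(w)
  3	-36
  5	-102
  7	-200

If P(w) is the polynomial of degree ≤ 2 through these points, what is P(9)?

-330

Using Newton's divided-difference form:
P[3,5] = (-102 - (-36)) / (5 - 3) = -33
P[5,7] = (-200 - (-102)) / (7 - 5) = -49
P[3,5,7] = (-49 - (-33)) / (7 - 3) = -4
P(9) = -36 + (-33)·(6) + (-4)·(6)·(4) = -330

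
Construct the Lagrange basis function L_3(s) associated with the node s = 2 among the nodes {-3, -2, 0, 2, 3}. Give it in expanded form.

L_3(s) = (s + 3)(s + 2)s(s - 3) / [(5)·(4)·(2)·(-1)]
       = (s^4 + 2s^3 - 9s^2 - 18s) / (-40)

L_3(s) = -(1/40)s^4 - (1/20)s^3 + (9/40)s^2 + (9/20)s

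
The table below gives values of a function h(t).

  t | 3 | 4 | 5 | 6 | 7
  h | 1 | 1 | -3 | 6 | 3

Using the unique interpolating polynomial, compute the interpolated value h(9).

-349

L_0(9) = (5)·(4)·(3)·(2)/[(-1)·(-2)·(-3)·(-4)] = 5
L_1(9) = (6)·(4)·(3)·(2)/[(1)·(-1)·(-2)·(-3)] = -24
L_2(9) = (6)·(5)·(3)·(2)/[(2)·(1)·(-1)·(-2)] = 45
L_3(9) = (6)·(5)·(4)·(2)/[(3)·(2)·(1)·(-1)] = -40
L_4(9) = (6)·(5)·(4)·(3)/[(4)·(3)·(2)·(1)] = 15
Sum: 1·(5) + 1·(-24) + (-3)·(45) + 6·(-40) + 3·(15) = -349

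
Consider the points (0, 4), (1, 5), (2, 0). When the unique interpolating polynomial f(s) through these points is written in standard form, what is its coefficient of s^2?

L_0(s) = (s - 1)(s - 2) / [2] = (1/2)s^2 - (3/2)s + 1
L_1(s) = s(s - 2) / [-1] = -s^2 + 2s
L_2(s) = s(s - 1) / [2] = (1/2)s^2 - (1/2)s
f(s) = 4·L_0 + 5·L_1 + 0·L_2
Only the coefficient of s^2 is needed; take it from each L_i and combine:
4·(1/2) + 5·(-1) + 0·(1/2) = -3

-3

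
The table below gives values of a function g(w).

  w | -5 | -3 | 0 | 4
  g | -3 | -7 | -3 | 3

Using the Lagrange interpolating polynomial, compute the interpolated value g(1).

-5/7

L_0(1) = (4)·(1)·(-3)/[(-2)·(-5)·(-9)] = 2/15
L_1(1) = (6)·(1)·(-3)/[(2)·(-3)·(-7)] = -3/7
L_2(1) = (6)·(4)·(-3)/[(5)·(3)·(-4)] = 6/5
L_3(1) = (6)·(4)·(1)/[(9)·(7)·(4)] = 2/21
Sum: (-3)·(2/15) + (-7)·(-3/7) + (-3)·(6/5) + 3·(2/21) = -5/7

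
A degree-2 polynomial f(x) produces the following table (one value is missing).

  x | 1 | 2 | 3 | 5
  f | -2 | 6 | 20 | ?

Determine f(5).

The 3 known values determine f uniquely (degree ≤ 2).
Evaluate each Lagrange basis at x = 5:
L_0(5) = (3)·(2)/[(-1)·(-2)] = 3
L_1(5) = (4)·(2)/[(1)·(-1)] = -8
L_2(5) = (4)·(3)/[(2)·(1)] = 6
Sum: (-2)·(3) + 6·(-8) + 20·(6) = 66

66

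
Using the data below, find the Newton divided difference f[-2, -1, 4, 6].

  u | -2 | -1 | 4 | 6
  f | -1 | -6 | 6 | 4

-361/1680

f[-2,-1] = (-6 - (-1)) / (-1 - (-2)) = -5
f[-1,4] = (6 - (-6)) / (4 - (-1)) = 12/5
f[4,6] = (4 - 6) / (6 - 4) = -1
f[-2,-1,4] = (12/5 - (-5)) / (4 - (-2)) = 37/30
f[-1,4,6] = (-1 - 12/5) / (6 - (-1)) = -17/35
f[-2,-1,4,6] = (-17/35 - 37/30) / (6 - (-2)) = -361/1680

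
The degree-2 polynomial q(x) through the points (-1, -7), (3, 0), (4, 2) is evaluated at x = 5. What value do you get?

Using Newton's divided-difference form:
q[-1,3] = (0 - (-7)) / (3 - (-1)) = 7/4
q[3,4] = (2 - 0) / (4 - 3) = 2
q[-1,3,4] = (2 - 7/4) / (4 - (-1)) = 1/20
q(5) = -7 + (7/4)·(6) + (1/20)·(6)·(2) = 41/10

41/10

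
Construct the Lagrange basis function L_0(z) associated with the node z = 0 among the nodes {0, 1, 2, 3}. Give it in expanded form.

L_0(z) = -(1/6)z^3 + z^2 - (11/6)z + 1

L_0(z) = (z - 1)(z - 2)(z - 3) / [(-1)·(-2)·(-3)]
       = (z^3 - 6z^2 + 11z - 6) / (-6)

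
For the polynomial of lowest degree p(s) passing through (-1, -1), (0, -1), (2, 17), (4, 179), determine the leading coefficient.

The leading coefficient equals the top divided difference p[-1,0,2,4].
p[-1,0] = (-1 - (-1)) / (0 - (-1)) = 0
p[0,2] = (17 - (-1)) / (2 - 0) = 9
p[2,4] = (179 - 17) / (4 - 2) = 81
p[-1,0,2] = (9 - 0) / (2 - (-1)) = 3
p[0,2,4] = (81 - 9) / (4 - 0) = 18
p[-1,0,2,4] = (18 - 3) / (4 - (-1)) = 3

3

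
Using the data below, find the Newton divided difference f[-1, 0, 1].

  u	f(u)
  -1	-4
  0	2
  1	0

-4

f[-1,0] = (2 - (-4)) / (0 - (-1)) = 6
f[0,1] = (0 - 2) / (1 - 0) = -2
f[-1,0,1] = (-2 - 6) / (1 - (-1)) = -4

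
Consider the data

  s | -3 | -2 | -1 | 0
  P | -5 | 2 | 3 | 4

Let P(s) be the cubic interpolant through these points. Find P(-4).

Using Newton's divided-difference form:
P[-3,-2] = (2 - (-5)) / (-2 - (-3)) = 7
P[-2,-1] = (3 - 2) / (-1 - (-2)) = 1
P[-1,0] = (4 - 3) / (0 - (-1)) = 1
P[-3,-2,-1] = (1 - 7) / (-1 - (-3)) = -3
P[-2,-1,0] = (1 - 1) / (0 - (-2)) = 0
P[-3,-2,-1,0] = (0 - (-3)) / (0 - (-3)) = 1
P(-4) = -5 + 7·(-1) + (-3)·(-1)·(-2) + 1·(-1)·(-2)·(-3) = -24

-24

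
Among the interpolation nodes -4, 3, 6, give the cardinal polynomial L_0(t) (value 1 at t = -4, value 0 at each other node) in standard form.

L_0(t) = (1/70)t^2 - (9/70)t + 9/35

L_0(t) = (t - 3)(t - 6) / [(-7)·(-10)]
       = (t^2 - 9t + 18) / (70)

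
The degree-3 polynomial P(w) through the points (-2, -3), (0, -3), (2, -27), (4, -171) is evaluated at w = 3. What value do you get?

Using Newton's divided-difference form:
P[-2,0] = (-3 - (-3)) / (0 - (-2)) = 0
P[0,2] = (-27 - (-3)) / (2 - 0) = -12
P[2,4] = (-171 - (-27)) / (4 - 2) = -72
P[-2,0,2] = (-12 - 0) / (2 - (-2)) = -3
P[0,2,4] = (-72 - (-12)) / (4 - 0) = -15
P[-2,0,2,4] = (-15 - (-3)) / (4 - (-2)) = -2
P(3) = -3 + 0·(5) + (-3)·(5)·(3) + (-2)·(5)·(3)·(1) = -78

-78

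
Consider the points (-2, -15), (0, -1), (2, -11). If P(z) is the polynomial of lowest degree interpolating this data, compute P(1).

L_0(1) = (1)·(-1)/[(-2)·(-4)] = -1/8
L_1(1) = (3)·(-1)/[(2)·(-2)] = 3/4
L_2(1) = (3)·(1)/[(4)·(2)] = 3/8
Sum: (-15)·(-1/8) + (-1)·(3/4) + (-11)·(3/8) = -3

-3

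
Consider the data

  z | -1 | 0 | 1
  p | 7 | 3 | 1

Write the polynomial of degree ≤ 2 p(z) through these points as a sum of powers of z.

p(z) = z^2 - 3z + 3

L_0(z) = z(z - 1) / [2] = (1/2)z^2 - (1/2)z
L_1(z) = (z + 1)(z - 1) / [-1] = -z^2 + 1
L_2(z) = (z + 1)z / [2] = (1/2)z^2 + (1/2)z
p(z) = 7·L_0 + 3·L_1 + 1·L_2
  7·L_0(z) = (7/2)z^2 - (7/2)z
  3·L_1(z) = -3z^2 + 3
  1·L_2(z) = (1/2)z^2 + (1/2)z
Adding term by term: z^2 - 3z + 3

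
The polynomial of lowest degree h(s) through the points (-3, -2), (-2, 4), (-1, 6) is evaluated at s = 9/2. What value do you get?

L_0(9/2) = (13/2)·(11/2)/[(-1)·(-2)] = 143/8
L_1(9/2) = (15/2)·(11/2)/[(1)·(-1)] = -165/4
L_2(9/2) = (15/2)·(13/2)/[(2)·(1)] = 195/8
Sum: (-2)·(143/8) + 4·(-165/4) + 6·(195/8) = -109/2

-109/2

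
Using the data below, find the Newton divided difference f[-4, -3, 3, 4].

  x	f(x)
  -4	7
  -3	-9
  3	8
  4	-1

-23/42

f[-4,-3] = (-9 - 7) / (-3 - (-4)) = -16
f[-3,3] = (8 - (-9)) / (3 - (-3)) = 17/6
f[3,4] = (-1 - 8) / (4 - 3) = -9
f[-4,-3,3] = (17/6 - (-16)) / (3 - (-4)) = 113/42
f[-3,3,4] = (-9 - 17/6) / (4 - (-3)) = -71/42
f[-4,-3,3,4] = (-71/42 - 113/42) / (4 - (-4)) = -23/42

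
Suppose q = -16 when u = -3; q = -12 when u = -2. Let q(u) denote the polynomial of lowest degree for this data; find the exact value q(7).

Evaluate each Lagrange basis at u = 7:
L_0(7) = (9)/[(-1)] = -9
L_1(7) = (10)/[(1)] = 10
Sum: (-16)·(-9) + (-12)·(10) = 24

24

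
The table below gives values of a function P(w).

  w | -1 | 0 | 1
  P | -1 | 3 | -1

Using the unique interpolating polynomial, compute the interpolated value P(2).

-13

L_0(2) = (2)·(1)/[(-1)·(-2)] = 1
L_1(2) = (3)·(1)/[(1)·(-1)] = -3
L_2(2) = (3)·(2)/[(2)·(1)] = 3
Sum: (-1)·(1) + 3·(-3) + (-1)·(3) = -13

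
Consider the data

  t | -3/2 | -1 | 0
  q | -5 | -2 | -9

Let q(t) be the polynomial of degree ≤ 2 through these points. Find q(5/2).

Using Newton's divided-difference form:
q[-3/2,-1] = (-2 - (-5)) / (-1 - (-3/2)) = 6
q[-1,0] = (-9 - (-2)) / (0 - (-1)) = -7
q[-3/2,-1,0] = (-7 - 6) / (0 - (-3/2)) = -26/3
q(5/2) = -5 + 6·(4) + (-26/3)·(4)·(7/2) = -307/3

-307/3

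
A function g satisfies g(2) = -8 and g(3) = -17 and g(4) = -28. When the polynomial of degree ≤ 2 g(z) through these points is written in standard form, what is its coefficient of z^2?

-1

L_0(z) = (z - 3)(z - 4) / [2] = (1/2)z^2 - (7/2)z + 6
L_1(z) = (z - 2)(z - 4) / [-1] = -z^2 + 6z - 8
L_2(z) = (z - 2)(z - 3) / [2] = (1/2)z^2 - (5/2)z + 3
g(z) = (-8)·L_0 + (-17)·L_1 + (-28)·L_2
Only the coefficient of z^2 is needed; take it from each L_i and combine:
(-8)·(1/2) + (-17)·(-1) + (-28)·(1/2) = -1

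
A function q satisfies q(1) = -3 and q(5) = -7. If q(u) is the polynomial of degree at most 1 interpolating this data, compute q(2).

Evaluate each Lagrange basis at u = 2:
L_0(2) = (-3)/[(-4)] = 3/4
L_1(2) = (1)/[(4)] = 1/4
Sum: (-3)·(3/4) + (-7)·(1/4) = -4

-4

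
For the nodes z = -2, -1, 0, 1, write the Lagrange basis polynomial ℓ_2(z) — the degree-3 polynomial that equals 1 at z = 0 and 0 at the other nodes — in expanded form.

ℓ_2(z) = -(1/2)z^3 - z^2 + (1/2)z + 1

ℓ_2(z) = (z + 2)(z + 1)(z - 1) / [(2)·(1)·(-1)]
       = (z^3 + 2z^2 - z - 2) / (-2)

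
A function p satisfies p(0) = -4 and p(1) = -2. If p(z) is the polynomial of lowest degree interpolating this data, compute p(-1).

-6

Evaluate each Lagrange basis at z = -1:
L_0(-1) = (-2)/[(-1)] = 2
L_1(-1) = (-1)/[(1)] = -1
Sum: (-4)·(2) + (-2)·(-1) = -6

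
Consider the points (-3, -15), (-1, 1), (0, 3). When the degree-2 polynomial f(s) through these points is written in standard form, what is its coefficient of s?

Build the Lagrange basis polynomials:
L_0(s) = (s + 1)s / [6] = (1/6)s^2 + (1/6)s
L_1(s) = (s + 3)s / [-2] = -(1/2)s^2 - (3/2)s
L_2(s) = (s + 3)(s + 1) / [3] = (1/3)s^2 + (4/3)s + 1
f(s) = (-15)·L_0 + 1·L_1 + 3·L_2
Only the coefficient of s is needed; take it from each L_i and combine:
(-15)·(1/6) + 1·(-3/2) + 3·(4/3) = 0

0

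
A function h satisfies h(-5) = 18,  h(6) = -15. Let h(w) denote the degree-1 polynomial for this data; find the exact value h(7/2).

L_0(7/2) = (-5/2)/[(-11)] = 5/22
L_1(7/2) = (17/2)/[(11)] = 17/22
Sum: 18·(5/22) + (-15)·(17/22) = -15/2

-15/2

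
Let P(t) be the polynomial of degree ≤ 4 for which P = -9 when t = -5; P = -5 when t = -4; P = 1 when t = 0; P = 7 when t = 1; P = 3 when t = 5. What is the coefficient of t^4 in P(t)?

The leading coefficient equals the top divided difference P[-5,-4,0,1,5].
P[-5,-4] = (-5 - (-9)) / (-4 - (-5)) = 4
P[-4,0] = (1 - (-5)) / (0 - (-4)) = 3/2
P[0,1] = (7 - 1) / (1 - 0) = 6
P[1,5] = (3 - 7) / (5 - 1) = -1
P[-5,-4,0] = (3/2 - 4) / (0 - (-5)) = -1/2
P[-4,0,1] = (6 - 3/2) / (1 - (-4)) = 9/10
P[0,1,5] = (-1 - 6) / (5 - 0) = -7/5
P[-5,-4,0,1] = (9/10 - (-1/2)) / (1 - (-5)) = 7/30
P[-4,0,1,5] = (-7/5 - 9/10) / (5 - (-4)) = -23/90
P[-5,-4,0,1,5] = (-23/90 - 7/30) / (5 - (-5)) = -11/225

-11/225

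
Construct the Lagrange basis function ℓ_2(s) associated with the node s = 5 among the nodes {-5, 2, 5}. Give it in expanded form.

ℓ_2(s) = (s + 5)(s - 2) / [(10)·(3)]
       = (s^2 + 3s - 10) / (30)

ℓ_2(s) = (1/30)s^2 + (1/10)s - 1/3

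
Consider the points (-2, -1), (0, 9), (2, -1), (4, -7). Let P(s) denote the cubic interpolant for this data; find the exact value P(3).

Evaluate each Lagrange basis at s = 3:
L_0(3) = (3)·(1)·(-1)/[(-2)·(-4)·(-6)] = 1/16
L_1(3) = (5)·(1)·(-1)/[(2)·(-2)·(-4)] = -5/16
L_2(3) = (5)·(3)·(-1)/[(4)·(2)·(-2)] = 15/16
L_3(3) = (5)·(3)·(1)/[(6)·(4)·(2)] = 5/16
Sum: (-1)·(1/16) + 9·(-5/16) + (-1)·(15/16) + (-7)·(5/16) = -6

-6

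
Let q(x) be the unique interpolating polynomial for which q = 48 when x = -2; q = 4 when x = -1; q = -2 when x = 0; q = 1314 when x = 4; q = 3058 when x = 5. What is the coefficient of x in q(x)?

Build the Lagrange basis polynomials:
L_0(x) = (x + 1)x(x - 4)(x - 5) / [84] = (1/84)x^4 - (2/21)x^3 + (11/84)x^2 + (5/21)x
L_1(x) = (x + 2)x(x - 4)(x - 5) / [-30] = -(1/30)x^4 + (7/30)x^3 - (1/15)x^2 - (4/3)x
L_2(x) = (x + 2)(x + 1)(x - 4)(x - 5) / [40] = (1/40)x^4 - (3/20)x^3 - (1/8)x^2 + (21/20)x + 1
L_3(x) = (x + 2)(x + 1)x(x - 5) / [-120] = -(1/120)x^4 + (1/60)x^3 + (13/120)x^2 + (1/12)x
L_4(x) = (x + 2)(x + 1)x(x - 4) / [210] = (1/210)x^4 - (1/210)x^3 - (1/21)x^2 - (4/105)x
q(x) = 48·L_0 + 4·L_1 + (-2)·L_2 + 1314·L_3 + 3058·L_4
Only the coefficient of x is needed; take it from each L_i and combine:
48·(5/21) + 4·(-4/3) + (-2)·(21/20) + 1314·(1/12) + 3058·(-4/105) = -3

-3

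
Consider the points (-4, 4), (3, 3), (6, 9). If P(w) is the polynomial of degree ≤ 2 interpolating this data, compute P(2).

Evaluate each Lagrange basis at w = 2:
L_0(2) = (-1)·(-4)/[(-7)·(-10)] = 2/35
L_1(2) = (6)·(-4)/[(7)·(-3)] = 8/7
L_2(2) = (6)·(-1)/[(10)·(3)] = -1/5
Sum: 4·(2/35) + 3·(8/7) + 9·(-1/5) = 13/7

13/7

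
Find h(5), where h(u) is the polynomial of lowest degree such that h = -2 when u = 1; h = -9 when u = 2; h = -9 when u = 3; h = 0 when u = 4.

Using Newton's divided-difference form:
h[1,2] = (-9 - (-2)) / (2 - 1) = -7
h[2,3] = (-9 - (-9)) / (3 - 2) = 0
h[3,4] = (0 - (-9)) / (4 - 3) = 9
h[1,2,3] = (0 - (-7)) / (3 - 1) = 7/2
h[2,3,4] = (9 - 0) / (4 - 2) = 9/2
h[1,2,3,4] = (9/2 - 7/2) / (4 - 1) = 1/3
h(5) = -2 + (-7)·(4) + (7/2)·(4)·(3) + (1/3)·(4)·(3)·(2) = 20

20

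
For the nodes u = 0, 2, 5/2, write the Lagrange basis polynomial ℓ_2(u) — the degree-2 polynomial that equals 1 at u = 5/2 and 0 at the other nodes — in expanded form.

ℓ_2(u) = (4/5)u^2 - (8/5)u

ℓ_2(u) = u(u - 2) / [(5/2)·(1/2)]
       = (u^2 - 2u) / (5/4)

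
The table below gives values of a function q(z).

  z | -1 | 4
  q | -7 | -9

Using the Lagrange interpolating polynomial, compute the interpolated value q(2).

-41/5

L_0(2) = (-2)/[(-5)] = 2/5
L_1(2) = (3)/[(5)] = 3/5
Sum: (-7)·(2/5) + (-9)·(3/5) = -41/5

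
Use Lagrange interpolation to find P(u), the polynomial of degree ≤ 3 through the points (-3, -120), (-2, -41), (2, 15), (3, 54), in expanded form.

P(u) = 3u^3 - 4u^2 + 2u + 3

L_0(u) = (u + 2)(u - 2)(u - 3) / [-30] = -(1/30)u^3 + (1/10)u^2 + (2/15)u - 2/5
L_1(u) = (u + 3)(u - 2)(u - 3) / [20] = (1/20)u^3 - (1/10)u^2 - (9/20)u + 9/10
L_2(u) = (u + 3)(u + 2)(u - 3) / [-20] = -(1/20)u^3 - (1/10)u^2 + (9/20)u + 9/10
L_3(u) = (u + 3)(u + 2)(u - 2) / [30] = (1/30)u^3 + (1/10)u^2 - (2/15)u - 2/5
P(u) = (-120)·L_0 + (-41)·L_1 + 15·L_2 + 54·L_3
  (-120)·L_0(u) = 4u^3 - 12u^2 - 16u + 48
  (-41)·L_1(u) = -(41/20)u^3 + (41/10)u^2 + (369/20)u - 369/10
  15·L_2(u) = -(3/4)u^3 - (3/2)u^2 + (27/4)u + 27/2
  54·L_3(u) = (9/5)u^3 + (27/5)u^2 - (36/5)u - 108/5
Adding term by term: 3u^3 - 4u^2 + 2u + 3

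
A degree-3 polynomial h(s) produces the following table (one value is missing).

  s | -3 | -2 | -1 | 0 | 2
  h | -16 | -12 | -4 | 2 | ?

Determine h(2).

-16

The 4 known values determine h uniquely (degree ≤ 3).
Evaluate each Lagrange basis at s = 2:
L_0(2) = (4)·(3)·(2)/[(-1)·(-2)·(-3)] = -4
L_1(2) = (5)·(3)·(2)/[(1)·(-1)·(-2)] = 15
L_2(2) = (5)·(4)·(2)/[(2)·(1)·(-1)] = -20
L_3(2) = (5)·(4)·(3)/[(3)·(2)·(1)] = 10
Sum: (-16)·(-4) + (-12)·(15) + (-4)·(-20) + 2·(10) = -16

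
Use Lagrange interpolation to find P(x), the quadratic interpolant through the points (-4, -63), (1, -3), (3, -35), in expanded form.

Build the Lagrange basis polynomials:
L_0(x) = (x - 1)(x - 3) / [35] = (1/35)x^2 - (4/35)x + 3/35
L_1(x) = (x + 4)(x - 3) / [-10] = -(1/10)x^2 - (1/10)x + 6/5
L_2(x) = (x + 4)(x - 1) / [14] = (1/14)x^2 + (3/14)x - 2/7
P(x) = (-63)·L_0 + (-3)·L_1 + (-35)·L_2
  (-63)·L_0(x) = -(9/5)x^2 + (36/5)x - 27/5
  (-3)·L_1(x) = (3/10)x^2 + (3/10)x - 18/5
  (-35)·L_2(x) = -(5/2)x^2 - (15/2)x + 10
Adding term by term: -4x^2 + 1

P(x) = -4x^2 + 1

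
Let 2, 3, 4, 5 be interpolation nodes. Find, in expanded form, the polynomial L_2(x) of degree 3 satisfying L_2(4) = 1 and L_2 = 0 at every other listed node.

L_2(x) = -(1/2)x^3 + 5x^2 - (31/2)x + 15

L_2(x) = (x - 2)(x - 3)(x - 5) / [(2)·(1)·(-1)]
       = (x^3 - 10x^2 + 31x - 30) / (-2)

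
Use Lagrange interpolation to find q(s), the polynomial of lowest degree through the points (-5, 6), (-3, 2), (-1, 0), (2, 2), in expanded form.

q(s) = (1/84)s^3 + (5/14)s^2 + (23/84)s - 1/14

Build the Lagrange basis polynomials:
L_0(s) = (s + 3)(s + 1)(s - 2) / [-56] = -(1/56)s^3 - (1/28)s^2 + (5/56)s + 3/28
L_1(s) = (s + 5)(s + 1)(s - 2) / [20] = (1/20)s^3 + (1/5)s^2 - (7/20)s - 1/2
L_2(s) = (s + 5)(s + 3)(s - 2) / [-24] = -(1/24)s^3 - (1/4)s^2 + (1/24)s + 5/4
L_3(s) = (s + 5)(s + 3)(s + 1) / [105] = (1/105)s^3 + (3/35)s^2 + (23/105)s + 1/7
q(s) = 6·L_0 + 2·L_1 + 0·L_2 + 2·L_3
  6·L_0(s) = -(3/28)s^3 - (3/14)s^2 + (15/28)s + 9/14
  2·L_1(s) = (1/10)s^3 + (2/5)s^2 - (7/10)s - 1
  0·L_2(s) = 0
  2·L_3(s) = (2/105)s^3 + (6/35)s^2 + (46/105)s + 2/7
Adding term by term: (1/84)s^3 + (5/14)s^2 + (23/84)s - 1/14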